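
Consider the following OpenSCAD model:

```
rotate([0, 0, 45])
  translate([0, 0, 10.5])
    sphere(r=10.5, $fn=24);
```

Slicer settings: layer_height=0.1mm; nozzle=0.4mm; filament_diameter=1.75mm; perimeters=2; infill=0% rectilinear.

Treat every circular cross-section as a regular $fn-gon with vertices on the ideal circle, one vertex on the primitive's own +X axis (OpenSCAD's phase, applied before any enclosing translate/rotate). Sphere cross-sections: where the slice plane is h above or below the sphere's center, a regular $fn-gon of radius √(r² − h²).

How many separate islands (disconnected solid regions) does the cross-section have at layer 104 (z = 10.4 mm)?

At z = 10.4 mm: the r=10.5 sphere slices to a regular 24-gon of circumradius 10.500 (√(r²−h²) with h=0.1 from center); (rotated 45° about Z; rotation is an isometry so areas/perimeters/island counts are preserved). Overall, the cross-section is a single solid region. Island count = 1.

1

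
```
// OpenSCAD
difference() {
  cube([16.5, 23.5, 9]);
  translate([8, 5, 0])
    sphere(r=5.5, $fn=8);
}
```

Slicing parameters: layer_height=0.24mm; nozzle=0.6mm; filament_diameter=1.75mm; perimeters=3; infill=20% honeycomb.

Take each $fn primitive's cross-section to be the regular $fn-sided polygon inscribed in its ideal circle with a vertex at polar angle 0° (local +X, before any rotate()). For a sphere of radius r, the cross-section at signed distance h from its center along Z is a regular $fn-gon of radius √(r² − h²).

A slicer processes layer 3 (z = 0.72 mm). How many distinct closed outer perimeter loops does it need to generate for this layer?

At z = 0.72 mm: the 16.5×23.5 cube contributes its full rectangle; the r=5.5 sphere at (8, 5) contributes a regular 8-gon of circumradius √(5.5²−0.72²) = 5.453; Taking the first minus the rest: starting from the 16.5×23.5 cube, the r=5.5 sphere at (8, 5) partially overlaps it — only the 83.60 mm² overlap (of its 84.09 mm²) is removed, clipping the outline — 1 connected region. The result has 1 disconnected region.

1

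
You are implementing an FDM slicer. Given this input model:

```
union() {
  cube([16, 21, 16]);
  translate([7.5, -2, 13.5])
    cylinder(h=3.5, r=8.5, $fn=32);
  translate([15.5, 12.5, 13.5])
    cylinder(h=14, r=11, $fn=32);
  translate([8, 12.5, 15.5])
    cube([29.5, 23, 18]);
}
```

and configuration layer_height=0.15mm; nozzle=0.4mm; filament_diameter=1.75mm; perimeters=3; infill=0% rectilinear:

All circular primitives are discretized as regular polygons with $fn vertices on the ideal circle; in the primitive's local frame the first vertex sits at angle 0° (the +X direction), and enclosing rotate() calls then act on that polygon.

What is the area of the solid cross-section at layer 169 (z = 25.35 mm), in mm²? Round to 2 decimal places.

886.50 mm²

At z = 25.35 mm: the cube is not intersected at this z (z outside [0, 16]); the cylinder at (7.5, -2) is not intersected at this z (z outside [13.5, 17]); the r=11 cylinder at (15.5, 12.5) gives a regular 32-gon of circumradius 11 (constant along its height) (area = (32/2)·11.000²·sin(360°/32) = 377.69 mm²); the 29.5×23 cube at (8, 12.5) contributes its full rectangle (area 678.50 mm²); Combining (union): the regions partially overlap — summed areas 1056.19 mm² minus the doubly-counted overlap 169.69 mm² gives 886.50 mm² — area = 886.50 mm². Overall, the cross-section is a single solid region. Net area = 886.50 mm².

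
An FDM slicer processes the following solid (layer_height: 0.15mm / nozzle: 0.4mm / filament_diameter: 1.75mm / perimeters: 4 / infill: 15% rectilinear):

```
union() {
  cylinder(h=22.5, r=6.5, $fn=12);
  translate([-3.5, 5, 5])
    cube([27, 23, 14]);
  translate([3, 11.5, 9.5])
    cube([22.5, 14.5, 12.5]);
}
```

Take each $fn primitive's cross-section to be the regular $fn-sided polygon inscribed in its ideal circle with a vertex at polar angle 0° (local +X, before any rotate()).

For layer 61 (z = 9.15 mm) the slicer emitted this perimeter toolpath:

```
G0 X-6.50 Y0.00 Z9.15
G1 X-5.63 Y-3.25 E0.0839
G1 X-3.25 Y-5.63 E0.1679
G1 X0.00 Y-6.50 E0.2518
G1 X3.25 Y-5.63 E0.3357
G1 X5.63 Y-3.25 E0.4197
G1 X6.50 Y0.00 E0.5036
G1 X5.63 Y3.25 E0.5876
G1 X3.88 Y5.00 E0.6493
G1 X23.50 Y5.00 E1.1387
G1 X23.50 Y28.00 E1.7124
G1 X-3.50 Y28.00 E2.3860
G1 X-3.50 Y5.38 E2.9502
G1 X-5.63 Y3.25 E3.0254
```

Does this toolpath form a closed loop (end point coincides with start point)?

no

Start point (G0): (-6.50, 0.00). End point (last G1): the path does not return to the start — open.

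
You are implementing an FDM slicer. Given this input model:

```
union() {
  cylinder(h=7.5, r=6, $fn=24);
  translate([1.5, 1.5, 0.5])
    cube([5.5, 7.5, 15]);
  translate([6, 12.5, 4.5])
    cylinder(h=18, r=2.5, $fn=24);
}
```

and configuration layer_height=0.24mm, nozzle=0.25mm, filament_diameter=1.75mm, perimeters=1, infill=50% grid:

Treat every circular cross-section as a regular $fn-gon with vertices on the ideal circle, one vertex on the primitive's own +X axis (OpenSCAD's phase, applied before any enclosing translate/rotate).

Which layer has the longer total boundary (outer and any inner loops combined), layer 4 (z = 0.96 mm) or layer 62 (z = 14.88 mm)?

layer 4 (z = 0.96 mm)

Layer 4 (z = 0.96): the r=6 cylinder gives a regular 24-gon of circumradius 6 (constant along its height) (perimeter = 2·24·6.000·sin(180°/24) = 37.59 mm); the 5.5×7.5 cube at (1.5, 1.5) contributes its full rectangle (perimeter 26.00 mm); the cylinder at (6, 12.5) does not reach this height (z outside [4.5, 22.5]); Combining (union): the regions partially overlap (shared area 12.50 mm²), so the edge portions inside another operand are dropped and the merged outline is re-measured after clipping — boundary = 48.61 mm. So its perimeter = 48.61 mm. Layer 62 (z = 14.88): the cylinder does not reach this height (z outside [0, 7.5]); the cube at (1.5, 1.5) is present — its section is the full 5.5×7.5 rectangle (perimeter 26.00 mm); the cylinder at (6, 12.5): section is a regular 24-gon, circumradius r=2.5 (perimeter = 2·24·2.500·sin(180°/24) = 15.66 mm); Merging all regions: the 2 present regions are separate (no shared area or edge), so areas and boundary lengths simply add and each stays a separate island — boundary = 41.66 mm. So its perimeter = 41.66 mm. Layer 4 is larger (48.61 vs 41.66 mm).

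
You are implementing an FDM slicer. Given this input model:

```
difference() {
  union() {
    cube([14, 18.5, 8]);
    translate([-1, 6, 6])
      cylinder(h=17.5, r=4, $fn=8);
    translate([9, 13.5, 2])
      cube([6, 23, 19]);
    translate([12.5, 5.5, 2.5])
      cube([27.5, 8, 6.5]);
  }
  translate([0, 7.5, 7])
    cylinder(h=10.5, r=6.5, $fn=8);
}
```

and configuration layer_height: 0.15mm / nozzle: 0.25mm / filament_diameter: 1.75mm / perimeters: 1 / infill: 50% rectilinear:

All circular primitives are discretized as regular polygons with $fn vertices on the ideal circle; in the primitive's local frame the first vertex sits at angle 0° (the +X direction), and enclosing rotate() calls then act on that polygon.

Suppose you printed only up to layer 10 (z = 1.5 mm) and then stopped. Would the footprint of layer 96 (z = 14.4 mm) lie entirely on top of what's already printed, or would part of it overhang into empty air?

Compare the two slices. At z = 1.5: the cube is present — its section is the full 14×18.5 rectangle (area 259.00 mm²); the cylinder at (-1, 6) is not intersected at this z (z outside [6, 23.5]); the cube at (9, 13.5) does not reach this height (z outside [2, 21]); the cube at (12.5, 5.5) is not intersected at this z (z outside [2.5, 9]); Combining (union): only the 14×18.5 cube is present, so the union is just that shape — area = 259.00 mm²; the cylinder at (0, 7.5) does not reach this height (z outside [7, 17.5]); Taking the first minus the rest: none of the subtracted shapes is present at this height, so that combined region is unchanged — area = 259.00 mm². At z = 14.4: the cube does not reach this height (z outside [0, 8]); the r=4 cylinder at (-1, 6) gives a regular 8-gon of circumradius 4 (constant along its height) (area = (8/2)·4.000²·sin(360°/8) = 45.25 mm²); the 6×23 cube at (9, 13.5) contributes its full rectangle (area 138.00 mm²); the cube at (12.5, 5.5) is absent (z outside [2.5, 9]); Merging all regions: the 2 present regions are separate (no shared area or edge), so areas and boundary lengths simply add and each stays a separate island — area = 183.25 mm²; the r=6.5 cylinder at (0, 7.5) contributes a regular 8-gon of circumradius 6.5 (area = (8/2)·6.500²·sin(360°/8) = 119.50 mm²); Taking the first minus the rest: starting from the result so far (183.25 mm²), the r=6.5 cylinder at (0, 7.5) partially overlaps it — only the 45.25 mm² overlap (of its 119.50 mm²) is removed, clipping the outline — area = 138.00 mm². Checking containment: at z = 14.4 the cross-section extends beyond the z = 1.5 cross-section by about 113.00 mm².

part overhangs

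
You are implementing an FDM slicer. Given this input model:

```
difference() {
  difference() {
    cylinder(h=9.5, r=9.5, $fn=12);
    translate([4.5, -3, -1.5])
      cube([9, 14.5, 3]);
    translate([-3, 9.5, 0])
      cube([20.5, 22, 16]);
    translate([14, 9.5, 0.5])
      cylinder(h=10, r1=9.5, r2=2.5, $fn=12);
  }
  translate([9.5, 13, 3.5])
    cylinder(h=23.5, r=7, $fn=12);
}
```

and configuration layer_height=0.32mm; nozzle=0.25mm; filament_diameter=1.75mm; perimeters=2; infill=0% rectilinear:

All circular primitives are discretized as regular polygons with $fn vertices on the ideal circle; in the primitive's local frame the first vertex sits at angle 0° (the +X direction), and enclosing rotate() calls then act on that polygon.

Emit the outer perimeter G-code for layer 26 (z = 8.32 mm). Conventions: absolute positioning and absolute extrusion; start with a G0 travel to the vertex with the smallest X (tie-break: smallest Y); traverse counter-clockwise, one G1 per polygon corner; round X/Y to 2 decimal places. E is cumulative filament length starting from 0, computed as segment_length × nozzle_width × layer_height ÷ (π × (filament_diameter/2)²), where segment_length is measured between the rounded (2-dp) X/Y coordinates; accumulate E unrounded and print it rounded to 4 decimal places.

G0 X-9.50 Y0.00 Z8.32
G1 X-8.23 Y-4.75 E0.1635
G1 X-4.75 Y-8.23 E0.3272
G1 X0.00 Y-9.50 E0.4908
G1 X4.75 Y-8.23 E0.6543
G1 X8.23 Y-4.75 E0.8180
G1 X9.50 Y0.00 E0.9815
G1 X8.23 Y4.75 E1.1451
G1 X6.05 Y6.92 E1.2474
G1 X6.00 Y6.94 E1.2491
G1 X4.70 Y8.24 E1.3103
G1 X0.00 Y9.50 E1.4721
G1 X-4.75 Y8.23 E1.6357
G1 X-8.23 Y4.75 E1.7994
G1 X-9.50 Y0.00 E1.9629

At z = 8.32 mm: the r=9.5 cylinder gives a regular 12-gon of circumradius 9.5 (constant along its height); the cube at (4.5, -3) is not intersected at this z (z outside [-1.5, 1.5]); the cube at (-3, 9.5) (footprint 20.5×22) is included at this height; the cone at (14, 9.5) (r1=9.5→r2=2.5) has section circumradius 4.026 here — a regular 12-gon; After the difference (first − rest): starting from the r=9.5 cylinder, the 20.5×22 cube at (-3, 9.5) misses the remaining region (no effect); the cone at (14, 9.5) misses the remaining region (no effect) — 1 connected region; the r=7 cylinder at (9.5, 13) contributes a regular 12-gon of circumradius 7; Subtracting the remaining from the first: starting from the result so far, the r=7 cylinder at (9.5, 13) partially overlaps it — only the 0.05 mm² overlap (of its 147.00 mm²) is removed, clipping the outline — 1 connected region. The outline is a single polygon with 14 vertices. Extrusion per mm of travel: 0.25 × 0.32 / (π × 0.875²) = 0.033260. Accumulating E over each segment gives final E = 1.9629.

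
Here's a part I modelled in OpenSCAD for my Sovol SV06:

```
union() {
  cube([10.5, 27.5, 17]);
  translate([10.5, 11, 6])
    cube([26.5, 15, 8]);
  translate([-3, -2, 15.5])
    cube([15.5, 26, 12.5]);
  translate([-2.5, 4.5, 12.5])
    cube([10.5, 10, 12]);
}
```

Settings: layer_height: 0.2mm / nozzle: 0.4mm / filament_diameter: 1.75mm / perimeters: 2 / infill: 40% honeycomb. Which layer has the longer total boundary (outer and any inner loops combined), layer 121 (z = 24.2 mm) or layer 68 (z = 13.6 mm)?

layer 68 (z = 13.6 mm)

Layer 121 (z = 24.2): the cube is not intersected at this z (z outside [0, 17]); the cube at (10.5, 11) is absent (z outside [6, 14]); the 15.5×26 cube at (-3, -2) contributes its full rectangle (perimeter 83.00 mm); the 10.5×10 cube at (-2.5, 4.5) contributes its full rectangle (perimeter 41.00 mm); Combining (union): the 10.5×10 cube at (-2.5, 4.5) lies entirely inside the 15.5×26 cube at (-3, -2), so the union is just the 15.5×26 cube at (-3, -2) — boundary = 83.00 mm. So its perimeter = 83.00 mm. Layer 68 (z = 13.6): the cube (footprint 10.5×27.5) is included at this height (perimeter 76.00 mm); the cube at (10.5, 11) is present — its section is the full 26.5×15 rectangle (perimeter 83.00 mm); the cube at (-3, -2) does not reach this height (z outside [15.5, 28]); the cube at (-2.5, 4.5) is present — its section is the full 10.5×10 rectangle (perimeter 41.00 mm); Merging all regions: the regions partially overlap (shared area 80.00 mm²), so the edge portions inside another operand are dropped and the merged outline is re-measured after clipping — boundary = 134.00 mm. So its perimeter = 134.00 mm. Layer 68 is larger (134.00 vs 83.00 mm).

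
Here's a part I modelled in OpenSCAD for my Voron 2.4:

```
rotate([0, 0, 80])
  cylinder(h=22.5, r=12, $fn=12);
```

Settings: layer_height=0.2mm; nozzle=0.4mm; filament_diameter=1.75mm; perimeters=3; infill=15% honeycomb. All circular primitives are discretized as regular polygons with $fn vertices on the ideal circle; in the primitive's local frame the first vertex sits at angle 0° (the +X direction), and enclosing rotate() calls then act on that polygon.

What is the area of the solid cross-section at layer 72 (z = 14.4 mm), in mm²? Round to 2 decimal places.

432.00 mm²

At z = 14.4 mm: the r=12 cylinder contributes a regular 12-gon of circumradius 12 (area = (12/2)·12.000²·sin(360°/12) = 432.00 mm²); (rotated 80° about Z; rotation is an isometry so areas/perimeters/island counts are preserved). Overall, the cross-section is a single solid region. Net area = 432.00 mm².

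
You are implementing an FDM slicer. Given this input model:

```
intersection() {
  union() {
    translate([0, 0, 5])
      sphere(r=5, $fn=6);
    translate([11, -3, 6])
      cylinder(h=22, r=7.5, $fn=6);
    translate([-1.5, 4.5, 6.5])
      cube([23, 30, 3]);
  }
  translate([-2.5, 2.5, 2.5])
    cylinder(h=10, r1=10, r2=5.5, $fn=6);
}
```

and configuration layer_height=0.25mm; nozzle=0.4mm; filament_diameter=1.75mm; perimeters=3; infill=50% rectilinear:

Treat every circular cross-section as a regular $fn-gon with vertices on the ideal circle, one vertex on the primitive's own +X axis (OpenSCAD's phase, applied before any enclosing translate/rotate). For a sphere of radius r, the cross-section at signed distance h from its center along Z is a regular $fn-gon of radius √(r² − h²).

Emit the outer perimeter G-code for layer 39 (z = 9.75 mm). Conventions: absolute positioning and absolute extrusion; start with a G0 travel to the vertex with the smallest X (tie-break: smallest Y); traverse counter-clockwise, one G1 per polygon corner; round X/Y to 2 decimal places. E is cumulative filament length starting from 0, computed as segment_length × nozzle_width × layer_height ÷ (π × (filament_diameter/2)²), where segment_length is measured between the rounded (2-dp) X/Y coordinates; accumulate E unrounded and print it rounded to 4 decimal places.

At z = 9.75 mm: the r=5 sphere contributes a regular 6-gon of circumradius √(5²−4.75²) = 1.561; the cylinder at (11, -3): section is a regular 6-gon, circumradius r=7.5; the cube at (-1.5, 4.5) is not intersected at this z (z outside [6.5, 9.5]); Merging all regions: the 2 present regions are separate (no shared area or edge), so areas and boundary lengths simply add and each stays a separate island — 2 connected regions; the cone at (-2.5, 2.5): at t=0.725 of its height the radius interpolates to r₁+(r₂−r₁)t = 6.738, giving a regular 6-gon of that circumradius; Keeping only the common overlap: the cone at (-2.5, 2.5) partially overlaps that combined region; clipping to the common part keeps 6.33 mm² — 1 connected region. The outline is a single polygon with 6 vertices. Extrusion per mm of travel: 0.4 × 0.25 / (π × 0.875²) = 0.041575. Accumulating E over each segment gives final E = 0.3890.

G0 X-1.56 Y0.00 Z9.75
G1 X-0.78 Y-1.35 E0.0648
G1 X0.78 Y-1.35 E0.1297
G1 X1.56 Y0.00 E0.1945
G1 X0.78 Y1.35 E0.2593
G1 X-0.78 Y1.35 E0.3242
G1 X-1.56 Y0.00 E0.3890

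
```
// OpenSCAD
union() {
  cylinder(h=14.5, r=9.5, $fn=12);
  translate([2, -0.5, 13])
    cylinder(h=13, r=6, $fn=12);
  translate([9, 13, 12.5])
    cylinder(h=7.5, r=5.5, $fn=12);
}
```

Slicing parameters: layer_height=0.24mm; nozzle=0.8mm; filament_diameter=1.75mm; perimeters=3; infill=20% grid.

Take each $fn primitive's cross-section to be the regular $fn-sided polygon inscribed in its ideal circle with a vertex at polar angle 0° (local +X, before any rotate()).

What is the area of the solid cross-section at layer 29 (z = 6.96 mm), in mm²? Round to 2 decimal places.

270.75 mm²

At z = 6.96 mm: the cylinder: section is a regular 12-gon, circumradius r=9.5 (area = (12/2)·9.500²·sin(360°/12) = 270.75 mm²); the cylinder at (2, -0.5) does not reach this height (z outside [13, 26]); the cylinder at (9, 13) is absent (z outside [12.5, 20]); Taking the union: only the r=9.5 cylinder is present, so the union is just that shape — area = 270.75 mm². Overall, the cross-section is a single solid region. Net area = 270.75 mm².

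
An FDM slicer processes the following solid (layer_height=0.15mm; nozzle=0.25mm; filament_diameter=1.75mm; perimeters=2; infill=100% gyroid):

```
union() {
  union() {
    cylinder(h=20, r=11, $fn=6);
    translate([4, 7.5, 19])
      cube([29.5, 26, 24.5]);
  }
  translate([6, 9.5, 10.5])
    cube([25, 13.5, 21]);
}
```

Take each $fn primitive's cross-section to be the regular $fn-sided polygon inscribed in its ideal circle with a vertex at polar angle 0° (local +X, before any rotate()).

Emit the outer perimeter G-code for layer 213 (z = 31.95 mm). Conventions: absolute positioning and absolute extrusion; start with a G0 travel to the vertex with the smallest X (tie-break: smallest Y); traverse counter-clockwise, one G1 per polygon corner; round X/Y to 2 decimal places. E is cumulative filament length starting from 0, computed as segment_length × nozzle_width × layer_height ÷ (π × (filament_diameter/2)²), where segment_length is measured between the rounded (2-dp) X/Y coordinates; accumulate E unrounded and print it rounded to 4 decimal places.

At z = 31.95 mm: the cylinder is absent (z outside [0, 20]); the 29.5×26 cube at (4, 7.5) contributes its full rectangle; Taking the union: only the 29.5×26 cube at (4, 7.5) is present, so the union is just that shape — 1 connected region; the cube at (6, 9.5) is not intersected at this z (z outside [10.5, 31.5]); Combining (union): only that combined region is present, so the union is just that shape — 1 connected region. The outline is a single polygon with 4 vertices. Extrusion per mm of travel: 0.25 × 0.15 / (π × 0.875²) = 0.015591. Accumulating E over each segment gives final E = 1.7306.

G0 X4.00 Y7.50 Z31.95
G1 X33.50 Y7.50 E0.4599
G1 X33.50 Y33.50 E0.8653
G1 X4.00 Y33.50 E1.3252
G1 X4.00 Y7.50 E1.7306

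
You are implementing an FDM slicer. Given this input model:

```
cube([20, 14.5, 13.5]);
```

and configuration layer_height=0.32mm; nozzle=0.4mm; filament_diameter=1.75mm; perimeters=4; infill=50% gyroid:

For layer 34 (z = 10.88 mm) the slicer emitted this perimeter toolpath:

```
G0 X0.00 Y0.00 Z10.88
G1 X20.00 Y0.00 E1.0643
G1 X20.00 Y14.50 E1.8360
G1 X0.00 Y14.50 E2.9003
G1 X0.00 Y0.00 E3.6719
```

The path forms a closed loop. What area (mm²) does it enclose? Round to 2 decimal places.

290.00 mm²

Apply the shoelace formula to the sequence of (X, Y) vertices; enclosed area = 290.00 mm².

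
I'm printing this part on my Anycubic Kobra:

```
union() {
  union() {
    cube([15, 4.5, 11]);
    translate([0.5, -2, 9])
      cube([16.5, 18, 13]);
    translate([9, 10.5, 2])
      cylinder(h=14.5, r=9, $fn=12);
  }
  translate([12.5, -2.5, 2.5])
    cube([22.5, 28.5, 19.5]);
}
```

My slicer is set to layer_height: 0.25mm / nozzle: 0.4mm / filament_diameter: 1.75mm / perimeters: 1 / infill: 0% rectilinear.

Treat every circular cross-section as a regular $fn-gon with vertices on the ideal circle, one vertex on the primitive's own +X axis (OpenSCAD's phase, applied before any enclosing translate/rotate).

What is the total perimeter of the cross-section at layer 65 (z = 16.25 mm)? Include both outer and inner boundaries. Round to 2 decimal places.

124.80 mm

At z = 16.25 mm: the cube does not reach this height (z outside [0, 11]); the cube at (0.5, -2) is present — its section is the full 16.5×18 rectangle (perimeter 69.00 mm); the r=9 cylinder at (9, 10.5) gives a regular 12-gon of circumradius 9 (constant along its height) (perimeter = 2·12·9.000·sin(180°/12) = 55.90 mm); Combining (union): the regions partially overlap (shared area 207.00 mm²), so the edge portions inside another operand are dropped and the merged outline is re-measured after clipping — boundary = 71.61 mm; the cube at (12.5, -2.5) (footprint 22.5×28.5) is included at this height (perimeter 102.00 mm); Merging all regions: the regions partially overlap (shared area 89.79 mm²), so the edge portions inside another operand are dropped and the merged outline is re-measured after clipping — boundary = 124.80 mm. Overall, the cross-section is a single solid region. Total boundary length (outer) = 124.80 mm.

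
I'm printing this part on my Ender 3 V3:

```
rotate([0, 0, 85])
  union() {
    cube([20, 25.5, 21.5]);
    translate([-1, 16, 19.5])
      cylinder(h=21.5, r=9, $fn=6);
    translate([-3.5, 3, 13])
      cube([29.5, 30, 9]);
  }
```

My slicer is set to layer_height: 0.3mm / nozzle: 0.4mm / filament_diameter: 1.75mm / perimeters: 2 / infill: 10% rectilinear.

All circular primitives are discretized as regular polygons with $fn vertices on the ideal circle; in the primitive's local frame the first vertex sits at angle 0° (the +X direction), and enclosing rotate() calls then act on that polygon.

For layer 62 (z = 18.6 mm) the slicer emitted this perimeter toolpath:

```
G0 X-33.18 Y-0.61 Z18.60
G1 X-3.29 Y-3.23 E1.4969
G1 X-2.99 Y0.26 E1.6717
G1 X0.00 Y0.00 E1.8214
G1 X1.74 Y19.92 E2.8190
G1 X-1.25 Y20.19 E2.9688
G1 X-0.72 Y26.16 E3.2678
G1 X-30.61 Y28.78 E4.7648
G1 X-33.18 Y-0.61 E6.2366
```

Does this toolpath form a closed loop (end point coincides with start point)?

yes

Start point (G0): (-33.18, -0.61). End point (last G1): the path returns to the start — closed.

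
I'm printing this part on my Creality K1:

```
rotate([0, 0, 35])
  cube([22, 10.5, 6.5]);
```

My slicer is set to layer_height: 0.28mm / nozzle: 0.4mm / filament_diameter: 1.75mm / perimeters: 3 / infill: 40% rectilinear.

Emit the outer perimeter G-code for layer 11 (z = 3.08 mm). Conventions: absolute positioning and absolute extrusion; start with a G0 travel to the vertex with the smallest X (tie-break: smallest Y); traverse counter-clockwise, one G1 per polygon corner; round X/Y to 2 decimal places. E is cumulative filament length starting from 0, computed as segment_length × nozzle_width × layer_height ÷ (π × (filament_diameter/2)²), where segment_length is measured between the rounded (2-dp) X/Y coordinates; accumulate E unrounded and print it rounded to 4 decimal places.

At z = 3.08 mm: the cube is present — its section is the full 22×10.5 rectangle; (whole slice rotated 35° about Z — lengths, areas and connectivity unchanged). The outline is a single polygon with 4 vertices. Extrusion per mm of travel: 0.4 × 0.28 / (π × 0.875²) = 0.046564. Accumulating E over each segment gives final E = 3.0264.

G0 X-6.02 Y8.60 Z3.08
G1 X0.00 Y0.00 E0.4888
G1 X18.02 Y12.62 E1.5132
G1 X12.00 Y21.22 E2.0020
G1 X-6.02 Y8.60 E3.0264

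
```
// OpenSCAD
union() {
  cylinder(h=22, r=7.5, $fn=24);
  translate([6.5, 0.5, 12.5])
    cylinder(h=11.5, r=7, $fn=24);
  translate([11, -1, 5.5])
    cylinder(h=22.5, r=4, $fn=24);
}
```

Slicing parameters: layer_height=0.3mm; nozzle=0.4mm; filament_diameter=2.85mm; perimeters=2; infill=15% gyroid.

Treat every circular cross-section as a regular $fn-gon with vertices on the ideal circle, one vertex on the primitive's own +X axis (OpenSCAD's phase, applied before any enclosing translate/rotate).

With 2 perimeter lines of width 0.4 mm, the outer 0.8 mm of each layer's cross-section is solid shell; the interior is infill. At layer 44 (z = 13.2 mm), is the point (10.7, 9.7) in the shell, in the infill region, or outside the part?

At z = 13.2 mm: the r=7.5 cylinder gives a regular 24-gon of circumradius 7.5 (constant along its height); the r=7 cylinder at (6.5, 0.5) contributes a regular 24-gon of circumradius 7; the cylinder at (11, -1): section is a regular 24-gon, circumradius r=4; Merging all regions: the regions partially overlap (shared area 111.67 mm²), so overlapping operands fuse into one piece — 1 connected region. Overall, the cross-section is a single solid region. The nearest boundary edge runs (8.31, 7.26)→(10.00, 6.56); distance from the point to it = 3.17 mm. The point is not inside any of the regions above, so it lies outside the cross-section (3.17 mm from the nearest boundary).

outside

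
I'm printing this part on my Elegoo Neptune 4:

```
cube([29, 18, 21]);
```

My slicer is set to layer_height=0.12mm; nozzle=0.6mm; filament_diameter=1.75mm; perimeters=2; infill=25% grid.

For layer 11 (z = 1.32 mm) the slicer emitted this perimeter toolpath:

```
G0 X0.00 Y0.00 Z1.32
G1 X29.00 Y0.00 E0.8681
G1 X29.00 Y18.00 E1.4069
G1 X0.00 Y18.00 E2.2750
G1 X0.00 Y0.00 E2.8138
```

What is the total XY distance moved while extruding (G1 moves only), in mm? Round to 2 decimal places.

94.00 mm

Sum the Euclidean lengths of each G1 segment: total = 94.00 mm.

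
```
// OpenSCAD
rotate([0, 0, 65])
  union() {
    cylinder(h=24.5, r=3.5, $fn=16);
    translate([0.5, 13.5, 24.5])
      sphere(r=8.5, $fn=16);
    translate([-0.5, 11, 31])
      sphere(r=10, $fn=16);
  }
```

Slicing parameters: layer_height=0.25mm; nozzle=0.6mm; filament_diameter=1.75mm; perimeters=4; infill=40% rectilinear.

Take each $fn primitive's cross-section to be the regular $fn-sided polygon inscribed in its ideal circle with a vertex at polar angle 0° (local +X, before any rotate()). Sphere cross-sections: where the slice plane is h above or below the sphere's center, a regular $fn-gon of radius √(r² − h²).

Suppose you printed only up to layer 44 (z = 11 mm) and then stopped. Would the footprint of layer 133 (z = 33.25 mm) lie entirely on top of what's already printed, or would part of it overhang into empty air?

part overhangs

Compare the two slices. At z = 11: the cylinder: section is a regular 16-gon, circumradius r=3.5 (area = (16/2)·3.500²·sin(360°/16) = 37.50 mm²); the sphere at (0.5, 13.5) is not intersected at this z (|z−center|=13.500 > r=8.5); the sphere at (-0.5, 11) is absent (|z−center|=20.000 > r=10); Merging all regions: only the r=3.5 cylinder is present, so the union is just that shape — area = 37.50 mm²; (whole slice rotated 65° about Z — lengths, areas and connectivity unchanged). At z = 33.25: the cylinder does not reach this height (z outside [0, 24.5]); the sphere at (0.5, 13.5) is not intersected at this z (|z−center|=8.750 > r=8.5); the sphere at (-0.5, 11): section is a regular 16-gon, circumradius = √(r²−h²) = √(10²−2.25²) = 9.744 (area = (16/2)·9.744²·sin(360°/16) = 290.65 mm²); Taking the union: only the r=10 sphere at (-0.5, 11) is present, so the union is just that shape — area = 290.65 mm²; (whole slice rotated 65° about Z — lengths, areas and connectivity unchanged). Checking containment: at z = 33.25 the cross-section extends beyond the z = 11 cross-section by about 282.32 mm².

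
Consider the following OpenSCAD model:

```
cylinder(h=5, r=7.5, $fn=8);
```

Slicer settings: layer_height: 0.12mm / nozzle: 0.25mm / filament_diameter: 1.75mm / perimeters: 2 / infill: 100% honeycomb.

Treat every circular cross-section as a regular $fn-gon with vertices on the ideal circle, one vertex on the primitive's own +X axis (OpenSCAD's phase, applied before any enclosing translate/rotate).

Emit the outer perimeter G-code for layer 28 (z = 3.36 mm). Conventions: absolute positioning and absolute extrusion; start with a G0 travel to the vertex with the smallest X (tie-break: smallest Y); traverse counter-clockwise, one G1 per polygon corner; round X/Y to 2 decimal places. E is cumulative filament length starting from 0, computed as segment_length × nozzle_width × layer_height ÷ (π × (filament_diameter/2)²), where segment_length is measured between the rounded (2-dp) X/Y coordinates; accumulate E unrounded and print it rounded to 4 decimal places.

At z = 3.36 mm: the r=7.5 cylinder gives a regular 8-gon of circumradius 7.5 (constant along its height). The outline is a single polygon with 8 vertices. Extrusion per mm of travel: 0.25 × 0.12 / (π × 0.875²) = 0.012473. Accumulating E over each segment gives final E = 0.5726.

G0 X-7.50 Y0.00 Z3.36
G1 X-5.30 Y-5.30 E0.0716
G1 X0.00 Y-7.50 E0.1431
G1 X5.30 Y-5.30 E0.2147
G1 X7.50 Y0.00 E0.2863
G1 X5.30 Y5.30 E0.3579
G1 X0.00 Y7.50 E0.4294
G1 X-5.30 Y5.30 E0.5010
G1 X-7.50 Y0.00 E0.5726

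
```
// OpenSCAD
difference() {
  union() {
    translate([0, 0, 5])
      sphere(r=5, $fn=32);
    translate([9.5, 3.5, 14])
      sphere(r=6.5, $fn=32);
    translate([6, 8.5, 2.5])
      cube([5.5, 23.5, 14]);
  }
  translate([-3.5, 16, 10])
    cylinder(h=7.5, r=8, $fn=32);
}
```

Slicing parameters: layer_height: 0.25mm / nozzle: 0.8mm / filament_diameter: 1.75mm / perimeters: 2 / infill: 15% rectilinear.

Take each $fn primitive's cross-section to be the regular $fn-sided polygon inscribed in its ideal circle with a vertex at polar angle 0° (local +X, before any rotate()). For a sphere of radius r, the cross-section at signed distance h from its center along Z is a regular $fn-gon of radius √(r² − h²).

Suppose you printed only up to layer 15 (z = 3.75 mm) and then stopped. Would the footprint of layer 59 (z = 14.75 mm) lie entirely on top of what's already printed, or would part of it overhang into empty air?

part overhangs

Compare the two slices. At z = 3.75: the sphere: section is a regular 32-gon, circumradius = √(r²−h²) = √(5²−1.25²) = 4.841 (area = (32/2)·4.841²·sin(360°/32) = 73.16 mm²); the sphere at (9.5, 3.5) is not intersected at this z (|z−center|=10.250 > r=6.5); the 5.5×23.5 cube at (6, 8.5) contributes its full rectangle (area 129.25 mm²); Taking the union: the 2 present regions are separate (no shared area or edge), so areas and boundary lengths simply add and each stays a separate island — area = 202.41 mm²; the cylinder at (-3.5, 16) is not intersected at this z (z outside [10, 17.5]); Taking the first minus the rest: none of the subtracted shapes is present at this height, so that combined region is unchanged — area = 202.41 mm². At z = 14.75: the sphere does not reach this height (|z−center|=9.750 > r=5); the r=6.5 sphere at (9.5, 3.5) slices to a regular 32-gon of circumradius 6.457 (√(r²−h²) with h=0.75 from center) (area = (32/2)·6.457²·sin(360°/32) = 130.13 mm²); the 5.5×23.5 cube at (6, 8.5) contributes its full rectangle (area 129.25 mm²); Combining (union): the regions partially overlap — summed areas 259.38 mm² minus the doubly-counted overlap 6.52 mm² gives 252.86 mm² — area = 252.86 mm²; the r=8 cylinder at (-3.5, 16) contributes a regular 32-gon of circumradius 8 (area = (32/2)·8.000²·sin(360°/32) = 199.77 mm²); Subtracting the remaining from the first: starting from the result so far (252.86 mm²), the r=8 cylinder at (-3.5, 16) misses the remaining region (no effect) — area = 252.86 mm². Checking containment: at z = 14.75 the cross-section extends beyond the z = 3.75 cross-section by about 119.87 mm².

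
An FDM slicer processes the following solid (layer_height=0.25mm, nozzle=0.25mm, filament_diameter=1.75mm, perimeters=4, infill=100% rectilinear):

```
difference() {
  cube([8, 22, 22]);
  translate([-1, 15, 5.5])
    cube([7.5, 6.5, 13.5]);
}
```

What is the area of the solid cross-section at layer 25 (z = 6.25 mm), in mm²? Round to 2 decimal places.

At z = 6.25 mm: the 8×22 cube contributes its full rectangle (area 176.00 mm²); the cube at (-1, 15) (footprint 7.5×6.5) is included at this height (area 48.75 mm²); Subtracting the remaining from the first: starting from the 8×22 cube (176.00 mm²), the 7.5×6.5 cube at (-1, 15) partially overlaps it — only the 42.25 mm² overlap (of its 48.75 mm²) is removed, clipping the outline — area = 133.75 mm². Overall, the cross-section is a single solid region. Net area = 133.75 mm².

133.75 mm²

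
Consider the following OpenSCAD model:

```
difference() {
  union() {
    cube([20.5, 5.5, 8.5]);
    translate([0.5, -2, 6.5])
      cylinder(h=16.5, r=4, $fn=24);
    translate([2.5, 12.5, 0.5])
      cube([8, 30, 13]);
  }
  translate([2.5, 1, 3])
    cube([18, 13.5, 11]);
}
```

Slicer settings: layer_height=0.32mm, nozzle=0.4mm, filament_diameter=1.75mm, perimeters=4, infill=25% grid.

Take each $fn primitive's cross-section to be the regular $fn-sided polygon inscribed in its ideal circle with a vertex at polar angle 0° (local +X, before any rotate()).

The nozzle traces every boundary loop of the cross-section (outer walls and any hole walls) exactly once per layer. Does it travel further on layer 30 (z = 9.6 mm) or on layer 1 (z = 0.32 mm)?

Layer 30 (z = 9.6): the cube does not reach this height (z outside [0, 8.5]); the cylinder at (0.5, -2): section is a regular 24-gon, circumradius r=4 (perimeter = 2·24·4.000·sin(180°/24) = 25.06 mm); the cube at (2.5, 12.5) is present — its section is the full 8×30 rectangle (perimeter 76.00 mm); Taking the union: the 2 present regions are separate (no shared area or edge), so areas and boundary lengths simply add and each stays a separate island — boundary = 101.06 mm; the cube at (2.5, 1) is present — its section is the full 18×13.5 rectangle (perimeter 63.00 mm); Taking the first minus the rest: starting from the result so far, the 18×13.5 cube at (2.5, 1) partially overlaps it — only the 16.14 mm² overlap (of its 243.00 mm²) is removed, clipping the outline — boundary = 97.37 mm. So its perimeter = 97.37 mm. Layer 1 (z = 0.32): the cube (footprint 20.5×5.5) is included at this height (perimeter 52.00 mm); the cylinder at (0.5, -2) is absent (z outside [6.5, 23]); the cube at (2.5, 12.5) is absent (z outside [0.5, 13.5]); Taking the union: only the 20.5×5.5 cube is present, so the union is just that shape — boundary = 52.00 mm; the cube at (2.5, 1) is not intersected at this z (z outside [3, 14]); Taking the first minus the rest: none of the subtracted shapes is present at this height, so that combined region is unchanged — boundary = 52.00 mm. So its perimeter = 52.00 mm. Layer 30 is larger (97.37 vs 52.00 mm).

layer 30 (z = 9.6 mm)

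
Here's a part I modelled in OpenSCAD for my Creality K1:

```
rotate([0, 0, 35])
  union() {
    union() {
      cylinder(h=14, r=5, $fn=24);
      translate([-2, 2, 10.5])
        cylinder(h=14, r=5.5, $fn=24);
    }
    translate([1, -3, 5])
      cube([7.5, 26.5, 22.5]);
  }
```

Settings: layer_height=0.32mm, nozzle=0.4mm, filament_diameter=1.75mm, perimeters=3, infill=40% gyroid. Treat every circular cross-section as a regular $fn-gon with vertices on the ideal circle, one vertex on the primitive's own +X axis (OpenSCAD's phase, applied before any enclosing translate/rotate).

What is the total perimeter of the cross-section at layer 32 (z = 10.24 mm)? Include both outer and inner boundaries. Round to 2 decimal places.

78.45 mm

At z = 10.24 mm: the cylinder: section is a regular 24-gon, circumradius r=5 (perimeter = 2·24·5.000·sin(180°/24) = 31.33 mm); the cylinder at (-2, 2) does not reach this height (z outside [10.5, 24.5]); Merging all regions: only the r=5 cylinder is present, so the union is just that shape — boundary = 31.33 mm; the cube at (1, -3) is present — its section is the full 7.5×26.5 rectangle (perimeter 68.00 mm); Combining (union): the regions partially overlap (shared area 25.43 mm²), so the edge portions inside another operand are dropped and the merged outline is re-measured after clipping — boundary = 78.45 mm; (whole slice rotated 35° about Z — lengths, areas and connectivity unchanged). Overall, the cross-section is a single solid region. Total boundary length (outer) = 78.45 mm.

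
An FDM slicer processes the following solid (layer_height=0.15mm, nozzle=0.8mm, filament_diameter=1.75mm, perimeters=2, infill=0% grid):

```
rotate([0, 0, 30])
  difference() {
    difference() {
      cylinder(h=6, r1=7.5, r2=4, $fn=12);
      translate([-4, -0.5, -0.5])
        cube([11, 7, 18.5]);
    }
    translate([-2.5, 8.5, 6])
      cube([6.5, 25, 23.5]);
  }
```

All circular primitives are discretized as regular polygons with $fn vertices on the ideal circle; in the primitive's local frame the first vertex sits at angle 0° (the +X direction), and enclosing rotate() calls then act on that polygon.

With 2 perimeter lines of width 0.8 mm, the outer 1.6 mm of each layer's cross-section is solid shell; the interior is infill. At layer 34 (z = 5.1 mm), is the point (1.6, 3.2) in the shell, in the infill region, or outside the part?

outside

At z = 5.1 mm: the cone contributes a regular 12-gon of circumradius 4.525 (interpolated between r1=7.5 and r2=4 at t=0.850); the 11×7 cube at (-4, -0.5) contributes its full rectangle; Subtracting the remaining from the first: starting from the cone, the 11×7 cube at (-4, -0.5) partially overlaps it — only the 34.43 mm² overlap (of its 77.00 mm²) is removed, clipping the outline — 1 connected region; the cube at (-2.5, 8.5) is not intersected at this z (z outside [6, 29.5]); Taking the first minus the rest: none of the subtracted shapes is present at this height, so the result so far is unchanged — 1 connected region; (whole slice rotated 30° about Z — lengths, areas and connectivity unchanged). Overall, the cross-section is a single solid region. Undo the 30° rotation: the query point maps to (2.986, 1.971) in the un-rotated model frame. The nearest boundary edge runs (-4.00, -0.50)→(4.39, -0.50); distance from the point to it = 2.47 mm. The point is not inside any of the regions above, so it lies outside the cross-section (2.47 mm from the nearest boundary).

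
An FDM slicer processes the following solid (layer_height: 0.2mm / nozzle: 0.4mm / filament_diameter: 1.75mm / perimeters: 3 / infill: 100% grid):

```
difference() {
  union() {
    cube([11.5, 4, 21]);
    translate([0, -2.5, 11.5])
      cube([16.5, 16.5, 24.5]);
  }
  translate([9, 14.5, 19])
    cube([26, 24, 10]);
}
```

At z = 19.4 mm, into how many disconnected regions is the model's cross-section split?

At z = 19.4 mm: the cube (footprint 11.5×4) is included at this height; the cube at (0, -2.5) (footprint 16.5×16.5) is included at this height; Combining (union): the 11.5×4 cube lies entirely inside the 16.5×16.5 cube at (0, -2.5), so the union is just the 16.5×16.5 cube at (0, -2.5) — 1 connected region; the cube at (9, 14.5) is present — its section is the full 26×24 rectangle; After the difference (first − rest): starting from the result so far, the 26×24 cube at (9, 14.5) misses the remaining region (no effect) — 1 connected region. The result has 1 disconnected region.

1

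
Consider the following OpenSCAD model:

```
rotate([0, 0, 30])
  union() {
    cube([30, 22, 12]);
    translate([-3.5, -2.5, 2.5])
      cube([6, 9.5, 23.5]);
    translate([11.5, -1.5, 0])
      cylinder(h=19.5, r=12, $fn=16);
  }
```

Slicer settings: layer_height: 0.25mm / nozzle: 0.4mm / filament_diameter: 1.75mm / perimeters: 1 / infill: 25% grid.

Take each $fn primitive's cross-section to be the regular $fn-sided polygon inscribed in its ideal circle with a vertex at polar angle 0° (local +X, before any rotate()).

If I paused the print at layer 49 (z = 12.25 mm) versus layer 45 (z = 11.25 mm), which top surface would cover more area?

layer 45 (z = 11.25 mm)

Layer 49 (z = 12.25): the cube is not intersected at this z (z outside [0, 12]); the 6×9.5 cube at (-3.5, -2.5) contributes its full rectangle (area 57.00 mm²); the cylinder at (11.5, -1.5): section is a regular 16-gon, circumradius r=12 (area = (16/2)·12.000²·sin(360°/16) = 440.85 mm²); Merging all regions: the regions partially overlap — summed areas 497.85 mm² minus the doubly-counted overlap 17.84 mm² gives 480.01 mm² — area = 480.01 mm²; (whole slice rotated 30° about Z — lengths, areas and connectivity unchanged). So its area = 480.01 mm². Layer 45 (z = 11.25): the cube (footprint 30×22) is included at this height (area 660.00 mm²); the cube at (-3.5, -2.5) is present — its section is the full 6×9.5 rectangle (area 57.00 mm²); the r=12 cylinder at (11.5, -1.5) contributes a regular 16-gon of circumradius 12 (area = (16/2)·12.000²·sin(360°/16) = 440.85 mm²); Combining (union): the regions partially overlap — summed areas 1157.85 mm² minus the doubly-counted overlap 209.55 mm² gives 948.30 mm² — area = 948.30 mm²; (whole slice rotated 30° about Z — lengths, areas and connectivity unchanged). So its area = 948.30 mm². Layer 45 is larger (948.30 vs 480.01 mm²).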